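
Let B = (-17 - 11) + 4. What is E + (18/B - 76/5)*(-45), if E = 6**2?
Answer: 3015/4 ≈ 753.75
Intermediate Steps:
E = 36
B = -24 (B = -28 + 4 = -24)
E + (18/B - 76/5)*(-45) = 36 + (18/(-24) - 76/5)*(-45) = 36 + (18*(-1/24) - 76*1/5)*(-45) = 36 + (-3/4 - 76/5)*(-45) = 36 - 319/20*(-45) = 36 + 2871/4 = 3015/4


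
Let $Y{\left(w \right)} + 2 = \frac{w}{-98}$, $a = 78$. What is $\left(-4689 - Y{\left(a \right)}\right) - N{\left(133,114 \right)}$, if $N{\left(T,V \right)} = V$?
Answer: $- \frac{235210}{49} \approx -4800.2$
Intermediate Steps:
$Y{\left(w \right)} = -2 - \frac{w}{98}$ ($Y{\left(w \right)} = -2 + \frac{w}{-98} = -2 + w \left(- \frac{1}{98}\right) = -2 - \frac{w}{98}$)
$\left(-4689 - Y{\left(a \right)}\right) - N{\left(133,114 \right)} = \left(-4689 - \left(-2 - \frac{39}{49}\right)\right) - 114 = \left(-4689 - - \frac{137}{49}\right) - 114 = \left(-4689 + \frac{137}{49}\right) - 114 = - \frac{229624}{49} - 114 = - \frac{235210}{49}$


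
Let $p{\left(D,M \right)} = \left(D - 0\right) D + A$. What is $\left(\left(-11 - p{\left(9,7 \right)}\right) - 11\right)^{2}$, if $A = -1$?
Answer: $10404$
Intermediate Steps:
$p{\left(D,M \right)} = -1 + D^{2}$ ($p{\left(D,M \right)} = \left(D - 0\right) D - 1 = \left(D + 0\right) D - 1 = D D - 1 = D^{2} - 1 = -1 + D^{2}$)
$\left(\left(-11 - p{\left(9,7 \right)}\right) - 11\right)^{2} = \left(\left(-11 - \left(-1 + 9^{2}\right)\right) - 11\right)^{2} = \left(\left(-11 - \left(-1 + 81\right)\right) - 11\right)^{2} = \left(\left(-11 - 80\right) - 11\right)^{2} = \left(-91 - 11\right)^{2} = \left(-102\right)^{2} = 10404$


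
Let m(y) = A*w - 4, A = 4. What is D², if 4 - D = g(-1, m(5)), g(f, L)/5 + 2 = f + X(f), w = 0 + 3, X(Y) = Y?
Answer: 576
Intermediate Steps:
w = 3
m(y) = 8 (m(y) = 4*3 - 4 = 12 - 4 = 8)
g(f, L) = -10 + 10*f (g(f, L) = -10 + 5*(f + f) = -10 + 5*(2*f) = -10 + 10*f)
D = 24 (D = 4 - (-10 + 10*(-1)) = 4 - (-10 - 10) = 4 - 1*(-20) = 4 + 20 = 24)
D² = 24² = 576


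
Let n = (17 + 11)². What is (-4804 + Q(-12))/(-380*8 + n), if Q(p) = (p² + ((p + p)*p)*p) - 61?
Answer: 8177/2256 ≈ 3.6246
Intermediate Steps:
n = 784 (n = 28² = 784)
Q(p) = -61 + p² + 2*p³ (Q(p) = (p² + ((2*p)*p)*p) - 61 = (p² + (2*p²)*p) - 61 = (p² + 2*p³) - 61 = -61 + p² + 2*p³)
(-4804 + Q(-12))/(-380*8 + n) = (-4804 + (-61 + (-12)² + 2*(-12)³))/(-380*8 + 784) = (-4804 + (-61 + 144 + 2*(-1728)))/(-3040 + 784) = (-4804 + (-61 + 144 - 3456))/(-2256) = (-4804 - 3373)*(-1/2256) = -8177*(-1/2256) = 8177/2256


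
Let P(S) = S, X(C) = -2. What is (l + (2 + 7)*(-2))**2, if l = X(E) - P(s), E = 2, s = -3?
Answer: 289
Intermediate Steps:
l = 1 (l = -2 - 1*(-3) = -2 + 3 = 1)
(l + (2 + 7)*(-2))**2 = (1 + (2 + 7)*(-2))**2 = (1 + 9*(-2))**2 = (1 - 18)**2 = (-17)**2 = 289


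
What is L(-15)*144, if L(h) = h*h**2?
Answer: -486000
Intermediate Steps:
L(h) = h**3
L(-15)*144 = (-15)**3*144 = -3375*144 = -486000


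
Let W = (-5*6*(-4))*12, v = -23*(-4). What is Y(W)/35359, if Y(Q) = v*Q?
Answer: 132480/35359 ≈ 3.7467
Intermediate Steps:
v = 92
W = 1440 (W = -30*(-4)*12 = 120*12 = 1440)
Y(Q) = 92*Q
Y(W)/35359 = (92*1440)/35359 = 132480*(1/35359) = 132480/35359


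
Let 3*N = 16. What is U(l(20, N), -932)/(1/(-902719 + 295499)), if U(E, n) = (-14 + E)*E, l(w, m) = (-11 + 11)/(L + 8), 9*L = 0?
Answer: 0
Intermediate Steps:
N = 16/3 (N = (1/3)*16 = 16/3 ≈ 5.3333)
L = 0 (L = (1/9)*0 = 0)
l(w, m) = 0 (l(w, m) = (-11 + 11)/(0 + 8) = 0/8 = 0*(1/8) = 0)
U(E, n) = E*(-14 + E)
U(l(20, N), -932)/(1/(-902719 + 295499)) = (0*(-14 + 0))/(1/(-902719 + 295499)) = (0*(-14))/(1/(-607220)) = 0/(-1/607220) = 0*(-607220) = 0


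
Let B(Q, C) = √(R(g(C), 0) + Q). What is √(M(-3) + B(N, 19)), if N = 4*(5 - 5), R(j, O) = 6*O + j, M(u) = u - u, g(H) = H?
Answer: 19^(¼) ≈ 2.0878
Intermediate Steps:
M(u) = 0
R(j, O) = j + 6*O
N = 0 (N = 4*0 = 0)
B(Q, C) = √(C + Q) (B(Q, C) = √((C + 6*0) + Q) = √((C + 0) + Q) = √(C + Q))
√(M(-3) + B(N, 19)) = √(0 + √(19 + 0)) = √(0 + √19) = √(√19) = 19^(¼)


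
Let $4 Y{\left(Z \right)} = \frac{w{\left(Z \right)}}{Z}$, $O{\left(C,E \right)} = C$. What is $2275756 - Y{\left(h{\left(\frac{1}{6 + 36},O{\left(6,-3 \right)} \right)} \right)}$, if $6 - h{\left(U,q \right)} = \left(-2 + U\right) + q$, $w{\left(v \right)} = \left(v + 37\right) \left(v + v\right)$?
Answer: $\frac{191161867}{84} \approx 2.2757 \cdot 10^{6}$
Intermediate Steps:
$w{\left(v \right)} = 2 v \left(37 + v\right)$ ($w{\left(v \right)} = \left(37 + v\right) 2 v = 2 v \left(37 + v\right)$)
$h{\left(U,q \right)} = 8 - U - q$ ($h{\left(U,q \right)} = 6 - \left(\left(-2 + U\right) + q\right) = 6 - \left(-2 + U + q\right) = 8 - U - q$)
$Y{\left(Z \right)} = \frac{37}{2} + \frac{Z}{2}$ ($Y{\left(Z \right)} = \frac{2 Z \left(37 + Z\right) \frac{1}{Z}}{4} = \frac{74 + 2 Z}{4} = \frac{37}{2} + \frac{Z}{2}$)
$2275756 - Y{\left(h{\left(\frac{1}{6 + 36},O{\left(6,-3 \right)} \right)} \right)} = 2275756 - \left(\frac{37}{2} + \frac{8 - \frac{1}{6 + 36} - 6}{2}\right) = 2275756 - \left(\frac{37}{2} + \frac{8 - \frac{1}{42} - 6}{2}\right) = 2275756 - \left(\frac{37}{2} + \frac{1}{2} \cdot \frac{83}{42}\right) = 2275756 - \left(\frac{37}{2} + \frac{83}{84}\right) = 2275756 - \frac{1637}{84} = \frac{191161867}{84}$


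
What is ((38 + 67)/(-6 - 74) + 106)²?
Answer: 2805625/256 ≈ 10959.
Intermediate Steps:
((38 + 67)/(-6 - 74) + 106)² = (105/(-80) + 106)² = (105*(-1/80) + 106)² = (-21/16 + 106)² = (1675/16)² = 2805625/256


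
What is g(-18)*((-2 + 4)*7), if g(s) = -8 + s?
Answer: -364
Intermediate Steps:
g(-18)*((-2 + 4)*7) = (-8 - 18)*((-2 + 4)*7) = -52*7 = -26*14 = -364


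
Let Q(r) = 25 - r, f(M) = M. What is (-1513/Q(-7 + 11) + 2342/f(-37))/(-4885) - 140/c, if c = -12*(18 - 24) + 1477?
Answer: -368492813/5879454105 ≈ -0.062675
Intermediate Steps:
c = 1549 (c = -12*(-6) + 1477 = 72 + 1477 = 1549)
(-1513/Q(-7 + 11) + 2342/f(-37))/(-4885) - 140/c = (-1513/(25 - (-7 + 11)) + 2342/(-37))/(-4885) - 140/1549 = (-1513/(25 - 1*4) + 2342*(-1/37))*(-1/4885) - 140*1/1549 = (-1513/(25 - 4) - 2342/37)*(-1/4885) - 140/1549 = (-1513/21 - 2342/37)*(-1/4885) - 140/1549 = -105163/777*(-1/4885) - 140/1549 = 105163/3795645 - 140/1549 = -368492813/5879454105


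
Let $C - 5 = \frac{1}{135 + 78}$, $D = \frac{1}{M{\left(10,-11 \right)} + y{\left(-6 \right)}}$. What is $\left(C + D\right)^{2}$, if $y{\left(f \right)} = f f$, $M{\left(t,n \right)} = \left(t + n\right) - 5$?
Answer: $\frac{12794929}{504100} \approx 25.382$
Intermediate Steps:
$M{\left(t,n \right)} = -5 + n + t$ ($M{\left(t,n \right)} = \left(n + t\right) - 5 = -5 + n + t$)
$y{\left(f \right)} = f^{2}$
$D = \frac{1}{30}$ ($D = \frac{1}{\left(-5 - 11 + 10\right) + \left(-6\right)^{2}} = \frac{1}{-6 + 36} = \frac{1}{30} \approx 0.033333$)
$C = \frac{1066}{213}$ ($C = 5 + \frac{1}{135 + 78} = 5 + \frac{1}{213} = \frac{1066}{213} \approx 5.0047$)
$\left(C + D\right)^{2} = \left(\frac{1066}{213} + \frac{1}{30}\right)^{2} = \left(\frac{3577}{710}\right)^{2} = \frac{12794929}{504100}$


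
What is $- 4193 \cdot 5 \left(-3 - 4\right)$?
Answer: $146755$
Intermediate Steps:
$- 4193 \cdot 5 \left(-3 - 4\right) = - 4193 \cdot 5 \left(-7\right) = \left(-4193\right) \left(-35\right) = 146755$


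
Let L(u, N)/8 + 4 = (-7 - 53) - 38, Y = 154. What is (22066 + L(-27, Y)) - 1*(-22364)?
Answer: 43614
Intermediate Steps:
L(u, N) = -816 (L(u, N) = -32 + 8*((-7 - 53) - 38) = -32 + 8*(-60 - 38) = -32 + 8*(-98) = -32 - 784 = -816)
(22066 + L(-27, Y)) - 1*(-22364) = (22066 - 816) - 1*(-22364) = 21250 + 22364 = 43614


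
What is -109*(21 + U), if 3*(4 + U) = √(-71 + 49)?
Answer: -1853 - 109*I*√22/3 ≈ -1853.0 - 170.42*I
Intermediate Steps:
U = -4 + I*√22/3 (U = -4 + √(-71 + 49)/3 = -4 + √(-22)/3 = -4 + (I*√22)/3 = -4 + I*√22/3 ≈ -4.0 + 1.5635*I)
-109*(21 + U) = -109*(21 + (-4 + I*√22/3)) = -109*(17 + I*√22/3) = -1853 - 109*I*√22/3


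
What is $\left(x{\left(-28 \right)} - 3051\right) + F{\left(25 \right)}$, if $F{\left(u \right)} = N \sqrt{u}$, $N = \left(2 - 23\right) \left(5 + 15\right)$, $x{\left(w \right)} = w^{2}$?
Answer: $-4367$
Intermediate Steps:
$N = -420$ ($N = \left(-21\right) 20 = -420$)
$F{\left(u \right)} = - 420 \sqrt{u}$
$\left(x{\left(-28 \right)} - 3051\right) + F{\left(25 \right)} = \left(\left(-28\right)^{2} - 3051\right) - 420 \sqrt{25} = \left(784 - 3051\right) - 2100 = -2267 - 2100 = -4367$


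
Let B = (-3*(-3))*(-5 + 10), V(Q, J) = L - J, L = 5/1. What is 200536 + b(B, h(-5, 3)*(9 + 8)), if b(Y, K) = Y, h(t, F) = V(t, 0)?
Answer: 200581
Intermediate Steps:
L = 5 (L = 5*1 = 5)
V(Q, J) = 5 - J
h(t, F) = 5 (h(t, F) = 5 - 1*0 = 5 + 0 = 5)
B = 45 (B = 9*5 = 45)
200536 + b(B, h(-5, 3)*(9 + 8)) = 200536 + 45 = 200581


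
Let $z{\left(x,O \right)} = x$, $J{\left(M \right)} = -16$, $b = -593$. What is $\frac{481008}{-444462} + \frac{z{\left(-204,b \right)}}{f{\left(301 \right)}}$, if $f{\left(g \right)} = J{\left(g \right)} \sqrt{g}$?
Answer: $- \frac{80168}{74077} + \frac{51 \sqrt{301}}{1204} \approx -0.34733$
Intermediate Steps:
$f{\left(g \right)} = - 16 \sqrt{g}$
$\frac{481008}{-444462} + \frac{z{\left(-204,b \right)}}{f{\left(301 \right)}} = \frac{481008}{-444462} - \frac{204}{\left(-16\right) \sqrt{301}} = 481008 \left(- \frac{1}{444462}\right) - 204 \left(- \frac{\sqrt{301}}{4816}\right) = - \frac{80168}{74077} + \frac{51 \sqrt{301}}{1204}$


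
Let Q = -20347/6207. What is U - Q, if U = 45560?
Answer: 282811267/6207 ≈ 45563.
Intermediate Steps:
Q = -20347/6207 (Q = -20347*1/6207 = -20347/6207 ≈ -3.2781)
U - Q = 45560 - 1*(-20347/6207) = 45560 + 20347/6207 = 282811267/6207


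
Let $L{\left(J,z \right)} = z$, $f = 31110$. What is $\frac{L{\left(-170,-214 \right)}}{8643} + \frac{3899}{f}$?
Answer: $\frac{3004613}{29875970} \approx 0.10057$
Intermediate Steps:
$\frac{L{\left(-170,-214 \right)}}{8643} + \frac{3899}{f} = - \frac{214}{8643} + \frac{3899}{31110} = \frac{3004613}{29875970}$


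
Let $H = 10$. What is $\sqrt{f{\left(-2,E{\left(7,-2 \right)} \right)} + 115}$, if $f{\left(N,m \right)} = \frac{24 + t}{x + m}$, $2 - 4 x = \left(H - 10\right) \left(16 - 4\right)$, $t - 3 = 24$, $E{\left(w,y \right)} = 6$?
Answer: $\frac{\sqrt{20761}}{13} \approx 11.084$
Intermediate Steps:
$t = 27$ ($t = 3 + 24 = 27$)
$x = \frac{1}{2}$ ($x = \frac{1}{2} - \frac{\left(10 - 10\right) \left(16 - 4\right)}{4} = \frac{1}{2} - \frac{0 \cdot 12}{4} = \frac{1}{2} - 0 = \frac{1}{2} + 0 = \frac{1}{2} \approx 0.5$)
$f{\left(N,m \right)} = \frac{51}{\frac{1}{2} + m}$ ($f{\left(N,m \right)} = \frac{24 + 27}{\frac{1}{2} + m} = \frac{51}{\frac{1}{2} + m}$)
$\sqrt{f{\left(-2,E{\left(7,-2 \right)} \right)} + 115} = \sqrt{\frac{102}{1 + 2 \cdot 6} + 115} = \sqrt{\frac{102}{1 + 12} + 115} = \sqrt{\frac{102}{13} + 115} = \sqrt{\frac{1597}{13}} = \frac{\sqrt{20761}}{13}$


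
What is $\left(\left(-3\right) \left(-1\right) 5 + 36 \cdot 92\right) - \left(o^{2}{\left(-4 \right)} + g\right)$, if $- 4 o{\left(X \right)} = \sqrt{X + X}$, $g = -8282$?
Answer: $\frac{23219}{2} \approx 11610.0$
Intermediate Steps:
$o{\left(X \right)} = - \frac{\sqrt{2} \sqrt{X}}{4}$ ($o{\left(X \right)} = - \frac{\sqrt{X + X}}{4} = - \frac{\sqrt{2 X}}{4} = - \frac{\sqrt{2} \sqrt{X}}{4}$)
$\left(\left(-3\right) \left(-1\right) 5 + 36 \cdot 92\right) - \left(o^{2}{\left(-4 \right)} + g\right) = \left(\left(-3\right) \left(-1\right) 5 + 36 \cdot 92\right) - \left(\left(- \frac{\sqrt{2} \sqrt{-4}}{4}\right)^{2} - 8282\right) = \left(3 \cdot 5 + 3312\right) - \left(\left(- \frac{\sqrt{2} \cdot 2 i}{4}\right)^{2} - 8282\right) = \left(15 + 3312\right) - \left(\left(- \frac{i \sqrt{2}}{2}\right)^{2} - 8282\right) = 3327 - \left(- \frac{1}{2} - 8282\right) = 3327 - - \frac{16565}{2} = 3327 + \frac{16565}{2} = \frac{23219}{2}$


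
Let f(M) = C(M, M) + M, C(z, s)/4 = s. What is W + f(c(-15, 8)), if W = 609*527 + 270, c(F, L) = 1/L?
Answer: 2569709/8 ≈ 3.2121e+5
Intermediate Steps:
W = 321213 (W = 320943 + 270 = 321213)
C(z, s) = 4*s
f(M) = 5*M (f(M) = 4*M + M = 5*M)
W + f(c(-15, 8)) = 321213 + 5/8 = 2569709/8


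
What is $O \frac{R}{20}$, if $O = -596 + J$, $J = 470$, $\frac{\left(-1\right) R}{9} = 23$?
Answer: $\frac{13041}{10} \approx 1304.1$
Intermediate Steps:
$R = -207$ ($R = \left(-9\right) 23 = -207$)
$O = -126$ ($O = -596 + 470 = -126$)
$O \frac{R}{20} = - 126 \left(- \frac{207}{20}\right) = - 126 \left(\left(-207\right) \frac{1}{20}\right) = \left(-126\right) \left(- \frac{207}{20}\right) = \frac{13041}{10}$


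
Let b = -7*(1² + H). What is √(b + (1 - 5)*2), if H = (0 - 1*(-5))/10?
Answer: I*√74/2 ≈ 4.3012*I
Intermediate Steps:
H = ½ (H = (0 + 5)*(⅒) = 5*(⅒) = ½ ≈ 0.50000)
b = -21/2 (b = -7*(1² + ½) = -7*(1 + ½) = -7*3/2 = -21/2 ≈ -10.500)
√(b + (1 - 5)*2) = √(-21/2 + (1 - 5)*2) = √(-21/2 - 4*2) = √(-21/2 - 8) = √(-37/2) = I*√74/2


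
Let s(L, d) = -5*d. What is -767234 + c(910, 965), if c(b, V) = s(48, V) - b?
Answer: -772969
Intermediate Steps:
c(b, V) = -b - 5*V (c(b, V) = -5*V - b = -b - 5*V)
-767234 + c(910, 965) = -767234 + (-1*910 - 5*965) = -767234 + (-910 - 4825) = -767234 - 5735 = -772969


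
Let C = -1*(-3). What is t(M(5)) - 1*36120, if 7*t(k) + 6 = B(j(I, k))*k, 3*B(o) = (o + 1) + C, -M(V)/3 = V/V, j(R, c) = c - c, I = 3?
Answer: -252850/7 ≈ -36121.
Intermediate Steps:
j(R, c) = 0
C = 3
M(V) = -3 (M(V) = -3*V/V = -3*1 = -3)
B(o) = 4/3 + o/3 (B(o) = ((o + 1) + 3)/3 = ((1 + o) + 3)/3 = (4 + o)/3 = 4/3 + o/3)
t(k) = -6/7 + 4*k/21 (t(k) = -6/7 + ((4/3 + (⅓)*0)*k)/7 = -6/7 + ((4/3 + 0)*k)/7 = -6/7 + (4*k/3)/7 = -6/7 + 4*k/21)
t(M(5)) - 1*36120 = (-6/7 + (4/21)*(-3)) - 1*36120 = (-6/7 - 4/7) - 36120 = -10/7 - 36120 = -252850/7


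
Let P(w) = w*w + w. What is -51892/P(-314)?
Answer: -25946/49141 ≈ -0.52799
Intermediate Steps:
P(w) = w + w**2 (P(w) = w**2 + w = w + w**2)
-51892/P(-314) = -51892*(-1/(314*(1 - 314))) = -51892/((-314*(-313))) = -51892/98282 = -51892*1/98282 = -25946/49141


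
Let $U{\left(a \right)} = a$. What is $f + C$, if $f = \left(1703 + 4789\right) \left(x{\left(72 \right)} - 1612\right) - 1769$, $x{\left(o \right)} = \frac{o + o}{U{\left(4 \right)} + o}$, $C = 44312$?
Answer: $- \frac{197794947}{19} \approx -1.041 \cdot 10^{7}$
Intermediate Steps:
$x{\left(o \right)} = \frac{2 o}{4 + o}$ ($x{\left(o \right)} = \frac{o + o}{4 + o} = \frac{2 o}{4 + o}$)
$f = - \frac{198636875}{19}$ ($f = \left(1703 + 4789\right) \left(2 \cdot 72 \frac{1}{4 + 72} - 1612\right) - 1769 = 6492 \left(2 \cdot 72 \cdot \frac{1}{76} - 1612\right) - 1769 = 6492 \left(\frac{36}{19} - 1612\right) - 1769 = 6492 \left(- \frac{30592}{19}\right) - 1769 = - \frac{198603264}{19} - 1769 = - \frac{198636875}{19} \approx -1.0455 \cdot 10^{7}$)
$f + C = - \frac{198636875}{19} + 44312 = - \frac{197794947}{19}$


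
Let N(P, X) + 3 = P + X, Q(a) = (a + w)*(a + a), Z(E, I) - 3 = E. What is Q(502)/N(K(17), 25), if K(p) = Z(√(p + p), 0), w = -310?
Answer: 1606400/197 - 64256*√34/197 ≈ 6252.4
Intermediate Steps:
Z(E, I) = 3 + E
Q(a) = 2*a*(-310 + a) (Q(a) = (a - 310)*(a + a) = (-310 + a)*(2*a) = 2*a*(-310 + a))
K(p) = 3 + √2*√p (K(p) = 3 + √(p + p) = 3 + √(2*p) = 3 + √2*√p)
N(P, X) = -3 + P + X (N(P, X) = -3 + (P + X) = -3 + P + X)
Q(502)/N(K(17), 25) = (2*502*(-310 + 502))/(-3 + (3 + √2*√17) + 25) = (2*502*192)/(-3 + (3 + √34) + 25) = 192768/(25 + √34)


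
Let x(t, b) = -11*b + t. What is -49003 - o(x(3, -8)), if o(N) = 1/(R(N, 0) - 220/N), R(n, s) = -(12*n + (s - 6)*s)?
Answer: -4880306685/99592 ≈ -49003.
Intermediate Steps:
x(t, b) = t - 11*b
R(n, s) = -12*n - s*(-6 + s) (R(n, s) = -(12*n + (-6 + s)*s) = -(12*n + s*(-6 + s)) = -12*n - s*(-6 + s))
o(N) = 1/(-220/N - 12*N) (o(N) = 1/((-1*0**2 - 12*N + 6*0) - 220/N) = 1/((-1*0 - 12*N + 0) - 220/N) = 1/((0 - 12*N + 0) - 220/N) = 1/(-12*N - 220/N) = 1/(-220/N - 12*N))
-49003 - o(x(3, -8)) = -49003 - (3 - 11*(-8))/(4*(-55 - 3*(3 - 11*(-8))**2)) = -49003 - (3 + 88)/(4*(-55 - 3*(3 + 88)**2)) = -49003 - 91/(4*(-55 - 3*91**2)) = -49003 - 91/(4*(-55 - 3*8281)) = -49003 - 91/(4*(-55 - 24843)) = -49003 - 91/(4*(-24898)) = -49003 - 91*(-1)/(4*24898) = -49003 - 1*(-91/99592) = -49003 + 91/99592 = -4880306685/99592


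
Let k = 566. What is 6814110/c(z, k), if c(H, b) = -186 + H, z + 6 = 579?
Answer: 2271370/129 ≈ 17608.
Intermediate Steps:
z = 573 (z = -6 + 579 = 573)
6814110/c(z, k) = 6814110/(-186 + 573) = 6814110/387 = 6814110*(1/387) = 2271370/129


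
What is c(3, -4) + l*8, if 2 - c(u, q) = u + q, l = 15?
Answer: 123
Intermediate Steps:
c(u, q) = 2 - q - u (c(u, q) = 2 - (u + q) = 2 - (q + u) = 2 + (-q - u) = 2 - q - u)
c(3, -4) + l*8 = (2 - 1*(-4) - 1*3) + 15*8 = (2 + 4 - 3) + 120 = 3 + 120 = 123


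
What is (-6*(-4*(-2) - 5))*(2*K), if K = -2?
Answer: 72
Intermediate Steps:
(-6*(-4*(-2) - 5))*(2*K) = (-6*(-4*(-2) - 5))*(2*(-2)) = -6*(8 - 5)*(-4) = -6*3*(-4) = -18*(-4) = 72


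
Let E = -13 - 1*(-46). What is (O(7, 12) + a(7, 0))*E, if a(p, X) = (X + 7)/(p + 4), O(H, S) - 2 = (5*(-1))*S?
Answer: -1893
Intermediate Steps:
O(H, S) = 2 - 5*S (O(H, S) = 2 + (5*(-1))*S = 2 - 5*S)
E = 33 (E = -13 + 46 = 33)
a(p, X) = (7 + X)/(4 + p)
(O(7, 12) + a(7, 0))*E = ((2 - 5*12) + (7 + 0)/(4 + 7))*33 = ((2 - 60) + 7/11)*33 = (-58 + (1/11)*7)*33 = (-58 + 7/11)*33 = -631/11*33 = -1893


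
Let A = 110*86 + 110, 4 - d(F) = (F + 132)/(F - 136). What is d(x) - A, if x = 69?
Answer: -9563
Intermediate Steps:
d(F) = 4 - (132 + F)/(-136 + F) (d(F) = 4 - (F + 132)/(F - 136) = 4 - (132 + F)/(-136 + F))
A = 9570 (A = 9460 + 110 = 9570)
d(x) - A = (-676 + 3*69)/(-136 + 69) - 1*9570 = (-676 + 207)/(-67) - 9570 = -1/67*(-469) - 9570 = 7 - 9570 = -9563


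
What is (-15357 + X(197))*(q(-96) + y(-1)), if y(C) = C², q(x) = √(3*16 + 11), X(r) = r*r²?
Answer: 7630016 + 7630016*√59 ≈ 6.6237e+7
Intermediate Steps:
X(r) = r³
q(x) = √59 (q(x) = √(48 + 11) = √59)
(-15357 + X(197))*(q(-96) + y(-1)) = (-15357 + 197³)*(√59 + (-1)²) = (-15357 + 7645373)*(√59 + 1) = 7630016*(1 + √59) = 7630016 + 7630016*√59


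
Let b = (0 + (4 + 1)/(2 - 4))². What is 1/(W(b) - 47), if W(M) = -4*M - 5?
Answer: -1/77 ≈ -0.012987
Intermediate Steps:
b = 25/4 (b = (0 + 5/(-2))² = (0 + 5*(-½))² = (0 - 5/2)² = (-5/2)² = 25/4 ≈ 6.2500)
W(M) = -5 - 4*M
1/(W(b) - 47) = 1/((-5 - 4*25/4) - 47) = 1/((-5 - 25) - 47) = 1/(-30 - 47) = 1/(-77) = -1/77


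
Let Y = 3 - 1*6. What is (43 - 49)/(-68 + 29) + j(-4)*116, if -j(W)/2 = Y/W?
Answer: -2260/13 ≈ -173.85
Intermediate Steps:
Y = -3 (Y = 3 - 6 = -3)
j(W) = 6/W (j(W) = -(-6)/W = 6/W)
(43 - 49)/(-68 + 29) + j(-4)*116 = (43 - 49)/(-68 + 29) + (6/(-4))*116 = -6/(-39) + (6*(-1/4))*116 = -6*(-1/39) - 3/2*116 = 2/13 - 174 = -2260/13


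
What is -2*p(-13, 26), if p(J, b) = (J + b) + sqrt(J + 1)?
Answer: -26 - 4*I*sqrt(3) ≈ -26.0 - 6.9282*I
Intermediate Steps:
p(J, b) = J + b + sqrt(1 + J) (p(J, b) = (J + b) + sqrt(1 + J) = J + b + sqrt(1 + J))
-2*p(-13, 26) = -2*(-13 + 26 + sqrt(1 - 13)) = -2*(-13 + 26 + sqrt(-12)) = -2*(-13 + 26 + 2*I*sqrt(3)) = -2*(13 + 2*I*sqrt(3)) = -26 - 4*I*sqrt(3)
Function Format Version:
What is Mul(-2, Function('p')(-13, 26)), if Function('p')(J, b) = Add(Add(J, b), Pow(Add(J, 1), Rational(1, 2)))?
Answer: Add(-26, Mul(-4, I, Pow(3, Rational(1, 2)))) ≈ Add(-26.000, Mul(-6.9282, I))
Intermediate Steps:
Function('p')(J, b) = Add(J, b, Pow(Add(1, J), Rational(1, 2))) (Function('p')(J, b) = Add(Add(J, b), Pow(Add(1, J), Rational(1, 2))) = Add(J, b, Pow(Add(1, J), Rational(1, 2))))
Mul(-2, Function('p')(-13, 26)) = Mul(-2, Add(-13, 26, Pow(Add(1, -13), Rational(1, 2)))) = Mul(-2, Add(-13, 26, Pow(-12, Rational(1, 2)))) = Mul(-2, Add(-13, 26, Mul(2, I, Pow(3, Rational(1, 2))))) = Mul(-2, Add(13, Mul(2, I, Pow(3, Rational(1, 2))))) = Add(-26, Mul(-4, I, Pow(3, Rational(1, 2))))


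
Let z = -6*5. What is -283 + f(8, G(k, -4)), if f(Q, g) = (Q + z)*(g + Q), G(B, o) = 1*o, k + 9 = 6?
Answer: -371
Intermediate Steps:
z = -30
k = -3 (k = -9 + 6 = -3)
G(B, o) = o
f(Q, g) = (-30 + Q)*(Q + g) (f(Q, g) = (Q - 30)*(g + Q) = (-30 + Q)*(Q + g))
-283 + f(8, G(k, -4)) = -283 + (8² - 30*8 - 30*(-4) + 8*(-4)) = -283 + (64 - 240 + 120 - 32) = -283 - 88 = -371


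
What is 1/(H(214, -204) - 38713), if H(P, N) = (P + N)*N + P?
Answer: -1/40539 ≈ -2.4668e-5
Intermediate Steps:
H(P, N) = P + N*(N + P) (H(P, N) = (N + P)*N + P = N*(N + P) + P = P + N*(N + P))
1/(H(214, -204) - 38713) = 1/((214 + (-204)**2 - 204*214) - 38713) = 1/((214 + 41616 - 43656) - 38713) = 1/(-1826 - 38713) = 1/(-40539) = -1/40539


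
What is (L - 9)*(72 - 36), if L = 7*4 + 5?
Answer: 864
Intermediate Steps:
L = 33 (L = 28 + 5 = 33)
(L - 9)*(72 - 36) = (33 - 9)*(72 - 36) = 24*36 = 864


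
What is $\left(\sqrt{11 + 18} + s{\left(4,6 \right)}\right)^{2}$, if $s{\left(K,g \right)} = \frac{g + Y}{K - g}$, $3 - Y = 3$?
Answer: $\left(3 - \sqrt{29}\right)^{2} \approx 5.689$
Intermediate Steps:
$Y = 0$ ($Y = 3 - 3 = 0$)
$s{\left(K,g \right)} = \frac{g}{K - g}$ ($s{\left(K,g \right)} = \frac{g + 0}{K - g} = \frac{g}{K - g}$)
$\left(\sqrt{11 + 18} + s{\left(4,6 \right)}\right)^{2} = \left(\sqrt{11 + 18} + \frac{6}{4 - 6}\right)^{2} = \left(\sqrt{29} + \frac{6}{4 - 6}\right)^{2} = \left(\sqrt{29} + \frac{6}{-2}\right)^{2} = \left(\sqrt{29} + 6 \left(- \frac{1}{2}\right)\right)^{2} = \left(\sqrt{29} - 3\right)^{2} = \left(-3 + \sqrt{29}\right)^{2}$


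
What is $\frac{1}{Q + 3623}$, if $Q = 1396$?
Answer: $\frac{1}{5019} \approx 0.00019924$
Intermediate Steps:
$\frac{1}{Q + 3623} = \frac{1}{1396 + 3623} = \frac{1}{5019}$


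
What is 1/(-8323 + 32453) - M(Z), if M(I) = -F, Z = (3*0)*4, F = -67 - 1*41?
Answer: -2606039/24130 ≈ -108.00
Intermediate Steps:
F = -108 (F = -67 - 41 = -108)
Z = 0 (Z = 0*4 = 0)
M(I) = 108 (M(I) = -1*(-108) = 108)
1/(-8323 + 32453) - M(Z) = 1/(-8323 + 32453) - 1*108 = 1/24130 - 108 = -2606039/24130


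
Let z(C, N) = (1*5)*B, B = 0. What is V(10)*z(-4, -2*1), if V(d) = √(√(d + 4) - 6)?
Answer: 0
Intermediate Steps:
z(C, N) = 0 (z(C, N) = (1*5)*0 = 5*0 = 0)
V(d) = √(-6 + √(4 + d)) (V(d) = √(√(4 + d) - 6) = √(-6 + √(4 + d)))
V(10)*z(-4, -2*1) = √(-6 + √(4 + 10))*0 = √(-6 + √14)*0 = 0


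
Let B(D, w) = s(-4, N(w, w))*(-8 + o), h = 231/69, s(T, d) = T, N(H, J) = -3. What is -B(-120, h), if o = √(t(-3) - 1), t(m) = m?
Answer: -32 + 8*I ≈ -32.0 + 8.0*I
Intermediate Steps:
o = 2*I (o = √(-3 - 1) = √(-4) = 2*I ≈ 2.0*I)
h = 77/23 (h = 231*(1/69) = 77/23 ≈ 3.3478)
B(D, w) = 32 - 8*I (B(D, w) = -4*(-8 + 2*I) = 32 - 8*I)
-B(-120, h) = -(32 - 8*I) = -32 + 8*I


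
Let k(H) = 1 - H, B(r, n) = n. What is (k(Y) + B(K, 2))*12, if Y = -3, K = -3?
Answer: 72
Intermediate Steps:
(k(Y) + B(K, 2))*12 = ((1 - 1*(-3)) + 2)*12 = ((1 + 3) + 2)*12 = (4 + 2)*12 = 6*12 = 72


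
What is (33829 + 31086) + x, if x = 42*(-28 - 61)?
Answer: 61177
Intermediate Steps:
x = -3738 (x = 42*(-89) = -3738)
(33829 + 31086) + x = (33829 + 31086) - 3738 = 64915 - 3738 = 61177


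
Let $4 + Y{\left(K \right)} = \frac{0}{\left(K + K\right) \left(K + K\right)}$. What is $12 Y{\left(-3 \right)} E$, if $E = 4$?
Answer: $-192$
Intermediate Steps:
$Y{\left(K \right)} = -4$ ($Y{\left(K \right)} = -4 + \frac{0}{\left(K + K\right) \left(K + K\right)} = -4 + \frac{0}{2 K 2 K} = -4 + \frac{0}{4 K^{2}} = -4 + 0 \frac{1}{4 K^{2}} = -4 + 0 = -4$)
$12 Y{\left(-3 \right)} E = 12 \left(-4\right) 4 = \left(-48\right) 4 = -192$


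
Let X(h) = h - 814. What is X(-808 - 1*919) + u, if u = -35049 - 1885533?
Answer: -1923123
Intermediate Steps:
X(h) = -814 + h
u = -1920582
X(-808 - 1*919) + u = (-814 + (-808 - 1*919)) - 1920582 = (-814 + (-808 - 919)) - 1920582 = (-814 - 1727) - 1920582 = -2541 - 1920582 = -1923123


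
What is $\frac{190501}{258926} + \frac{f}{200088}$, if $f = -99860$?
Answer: $\frac{766288358}{3237999093} \approx 0.23665$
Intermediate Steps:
$\frac{190501}{258926} + \frac{f}{200088} = \frac{190501}{258926} - \frac{99860}{200088} = 190501 \cdot \frac{1}{258926} - \frac{24965}{50022} = \frac{190501}{258926} - \frac{24965}{50022} = \frac{766288358}{3237999093}$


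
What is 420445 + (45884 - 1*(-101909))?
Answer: 568238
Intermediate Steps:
420445 + (45884 - 1*(-101909)) = 420445 + (45884 + 101909) = 420445 + 147793 = 568238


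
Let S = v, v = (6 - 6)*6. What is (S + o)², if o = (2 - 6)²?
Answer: 256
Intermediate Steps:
v = 0 (v = 0*6 = 0)
o = 16 (o = (-4)² = 16)
S = 0
(S + o)² = (0 + 16)² = 16² = 256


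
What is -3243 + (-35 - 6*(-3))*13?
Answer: -3464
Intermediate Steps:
-3243 + (-35 - 6*(-3))*13 = -3243 + (-35 + 18)*13 = -3243 - 17*13 = -3243 - 221 = -3464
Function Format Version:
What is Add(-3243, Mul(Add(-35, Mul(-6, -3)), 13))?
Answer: -3464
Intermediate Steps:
Add(-3243, Mul(Add(-35, Mul(-6, -3)), 13)) = Add(-3243, Mul(Add(-35, 18), 13)) = Add(-3243, Mul(-17, 13)) = Add(-3243, -221) = -3464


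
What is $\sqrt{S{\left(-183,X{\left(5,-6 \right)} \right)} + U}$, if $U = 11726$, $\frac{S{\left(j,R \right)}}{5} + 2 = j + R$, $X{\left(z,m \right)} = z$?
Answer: $\sqrt{10826} \approx 104.05$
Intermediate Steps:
$S{\left(j,R \right)} = -10 + 5 R + 5 j$ ($S{\left(j,R \right)} = -10 + 5 \left(j + R\right) = -10 + 5 \left(R + j\right) = -10 + \left(5 R + 5 j\right) = -10 + 5 R + 5 j$)
$\sqrt{S{\left(-183,X{\left(5,-6 \right)} \right)} + U} = \sqrt{\left(-10 + 5 \cdot 5 + 5 \left(-183\right)\right) + 11726} = \sqrt{\left(-10 + 25 - 915\right) + 11726} = \sqrt{-900 + 11726} = \sqrt{10826}$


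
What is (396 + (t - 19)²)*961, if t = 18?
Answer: 381517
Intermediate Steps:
(396 + (t - 19)²)*961 = (396 + (18 - 19)²)*961 = (396 + (-1)²)*961 = (396 + 1)*961 = 397*961 = 381517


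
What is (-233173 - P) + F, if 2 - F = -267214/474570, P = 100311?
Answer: -79130142763/237285 ≈ -3.3348e+5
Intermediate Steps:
F = 608177/237285 (F = 2 - (-267214)/474570 = 2 - 1*(-133607/237285) = 2 + 133607/237285 = 608177/237285 ≈ 2.5631)
(-233173 - P) + F = (-233173 - 1*100311) + 608177/237285 = (-233173 - 100311) + 608177/237285 = -333484 + 608177/237285 = -79130142763/237285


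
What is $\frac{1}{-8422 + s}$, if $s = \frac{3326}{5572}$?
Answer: $- \frac{2786}{23462029} \approx -0.00011875$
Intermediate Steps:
$s = \frac{1663}{2786}$ ($s = 3326 \cdot \frac{1}{5572} = \frac{1663}{2786} \approx 0.59691$)
$\frac{1}{-8422 + s} = \frac{1}{-8422 + \frac{1663}{2786}} = \frac{1}{- \frac{23462029}{2786}} = - \frac{2786}{23462029}$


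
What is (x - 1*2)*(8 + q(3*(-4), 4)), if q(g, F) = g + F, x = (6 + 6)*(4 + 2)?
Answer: 0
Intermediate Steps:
x = 72 (x = 12*6 = 72)
q(g, F) = F + g
(x - 1*2)*(8 + q(3*(-4), 4)) = (72 - 1*2)*(8 + (4 + 3*(-4))) = (72 - 2)*(8 + (4 - 12)) = 70*(8 - 8) = 70*0 = 0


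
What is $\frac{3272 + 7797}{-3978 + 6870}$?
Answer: $\frac{11069}{2892} \approx 3.8275$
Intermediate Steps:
$\frac{3272 + 7797}{-3978 + 6870} = \frac{11069}{2892}$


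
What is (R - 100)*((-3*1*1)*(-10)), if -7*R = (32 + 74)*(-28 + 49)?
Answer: -12540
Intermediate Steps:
R = -318 (R = -(32 + 74)*(-28 + 49)/7 = -106*21/7 = -⅐*2226 = -318)
(R - 100)*((-3*1*1)*(-10)) = (-318 - 100)*((-3*1*1)*(-10)) = -418*(-3*1)*(-10) = -(-1254)*(-10) = -418*30 = -12540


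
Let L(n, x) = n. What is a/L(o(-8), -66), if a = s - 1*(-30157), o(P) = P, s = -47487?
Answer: 8665/4 ≈ 2166.3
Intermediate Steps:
a = -17330 (a = -47487 - 1*(-30157) = -47487 + 30157 = -17330)
a/L(o(-8), -66) = -17330/(-8) = -17330*(-1/8) = 8665/4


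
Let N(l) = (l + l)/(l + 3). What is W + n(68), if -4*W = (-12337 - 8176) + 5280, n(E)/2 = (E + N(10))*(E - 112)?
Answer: -120179/52 ≈ -2311.1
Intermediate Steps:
N(l) = 2*l/(3 + l) (N(l) = (2*l)/(3 + l) = 2*l/(3 + l))
n(E) = 2*(-112 + E)*(20/13 + E) (n(E) = 2*((E + 2*10/(3 + 10))*(E - 112)) = 2*((E + 2*10/13)*(-112 + E)) = 2*((E + 2*10*(1/13))*(-112 + E)) = 2*((E + 20/13)*(-112 + E)) = 2*((20/13 + E)*(-112 + E)) = 2*((-112 + E)*(20/13 + E)) = 2*(-112 + E)*(20/13 + E))
W = 15233/4 (W = -((-12337 - 8176) + 5280)/4 = -(-20513 + 5280)/4 = -1/4*(-15233) = 15233/4 ≈ 3808.3)
W + n(68) = 15233/4 + (-4480/13 + 2*68**2 - 2872/13*68) = 15233/4 + (-4480/13 + 2*4624 - 195296/13) = 15233/4 + (-4480/13 + 9248 - 195296/13) = 15233/4 - 79552/13 = -120179/52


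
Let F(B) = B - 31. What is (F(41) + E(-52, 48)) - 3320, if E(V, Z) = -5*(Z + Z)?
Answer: -3790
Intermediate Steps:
F(B) = -31 + B
E(V, Z) = -10*Z
(F(41) + E(-52, 48)) - 3320 = ((-31 + 41) - 10*48) - 3320 = (10 - 480) - 3320 = -470 - 3320 = -3790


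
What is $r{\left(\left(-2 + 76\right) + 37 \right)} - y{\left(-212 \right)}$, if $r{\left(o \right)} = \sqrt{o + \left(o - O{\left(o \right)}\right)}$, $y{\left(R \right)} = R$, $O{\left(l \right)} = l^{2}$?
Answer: $212 + i \sqrt{12099} \approx 212.0 + 110.0 i$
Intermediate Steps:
$r{\left(o \right)} = \sqrt{- o^{2} + 2 o}$ ($r{\left(o \right)} = \sqrt{o - \left(o^{2} - o\right)} = \sqrt{- o^{2} + 2 o}$)
$r{\left(\left(-2 + 76\right) + 37 \right)} - y{\left(-212 \right)} = \sqrt{\left(\left(-2 + 76\right) + 37\right) \left(2 - \left(\left(-2 + 76\right) + 37\right)\right)} - -212 = \sqrt{\left(74 + 37\right) \left(2 - \left(74 + 37\right)\right)} + 212 = \sqrt{111 \left(2 - 111\right)} + 212 = \sqrt{111 \left(-109\right)} + 212 = \sqrt{-12099} + 212 = i \sqrt{12099} + 212 = 212 + i \sqrt{12099}$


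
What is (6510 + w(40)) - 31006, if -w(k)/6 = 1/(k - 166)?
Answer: -514415/21 ≈ -24496.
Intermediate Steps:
w(k) = -6/(-166 + k) (w(k) = -6/(k - 166) = -6/(-166 + k))
(6510 + w(40)) - 31006 = (6510 - 6/(-166 + 40)) - 31006 = (6510 - 6/(-126)) - 31006 = (6510 - 6*(-1/126)) - 31006 = (6510 + 1/21) - 31006 = 136711/21 - 31006 = -514415/21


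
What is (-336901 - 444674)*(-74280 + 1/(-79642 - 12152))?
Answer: 1776378854078525/30598 ≈ 5.8055e+10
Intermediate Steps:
(-336901 - 444674)*(-74280 + 1/(-79642 - 12152)) = -781575*(-74280 + 1/(-91794)) = -781575*(-74280 - 1/91794) = -781575*(-6818458321/91794) = 1776378854078525/30598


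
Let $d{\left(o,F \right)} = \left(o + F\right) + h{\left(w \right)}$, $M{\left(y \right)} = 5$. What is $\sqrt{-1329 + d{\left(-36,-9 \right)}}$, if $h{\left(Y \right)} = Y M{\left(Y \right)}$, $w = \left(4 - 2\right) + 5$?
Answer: $i \sqrt{1339} \approx 36.592 i$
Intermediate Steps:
$w = 7$ ($w = 2 + 5 = 7$)
$h{\left(Y \right)} = 5 Y$ ($h{\left(Y \right)} = Y 5 = 5 Y$)
$d{\left(o,F \right)} = 35 + F + o$ ($d{\left(o,F \right)} = \left(o + F\right) + 5 \cdot 7 = \left(F + o\right) + 35 = 35 + F + o$)
$\sqrt{-1329 + d{\left(-36,-9 \right)}} = \sqrt{-1329 - 10} = \sqrt{-1339} = i \sqrt{1339}$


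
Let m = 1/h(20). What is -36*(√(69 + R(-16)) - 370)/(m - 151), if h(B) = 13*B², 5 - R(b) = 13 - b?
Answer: -23088000/261733 + 187200*√5/261733 ≈ -86.613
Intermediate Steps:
R(b) = -8 + b (R(b) = 5 - (13 - b) = 5 + (-13 + b) = -8 + b)
m = 1/5200 (m = 1/(13*20²) = 1/(13*400) = 1/5200 ≈ 0.00019231)
-36*(√(69 + R(-16)) - 370)/(m - 151) = -36*(√(69 + (-8 - 16)) - 370)/(1/5200 - 151) = -36*(√(69 - 24) - 370)/(-785199/5200) = -36*(√45 - 370)*(-5200)/785199 = -36*(3*√5 - 370)*(-5200)/785199 = -36*(-370 + 3*√5)*(-5200)/785199 = -36*(1924000/785199 - 5200*√5/261733) = -23088000/261733 + 187200*√5/261733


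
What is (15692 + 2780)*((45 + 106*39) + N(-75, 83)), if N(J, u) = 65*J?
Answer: -12856512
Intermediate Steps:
(15692 + 2780)*((45 + 106*39) + N(-75, 83)) = (15692 + 2780)*((45 + 106*39) + 65*(-75)) = 18472*((45 + 4134) - 4875) = 18472*(4179 - 4875) = 18472*(-696) = -12856512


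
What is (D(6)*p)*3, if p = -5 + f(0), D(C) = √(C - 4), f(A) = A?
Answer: -15*√2 ≈ -21.213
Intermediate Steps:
D(C) = √(-4 + C)
p = -5 (p = -5 + 0 = -5)
(D(6)*p)*3 = (√(-4 + 6)*(-5))*3 = (√2*(-5))*3 = -5*√2*3 = -15*√2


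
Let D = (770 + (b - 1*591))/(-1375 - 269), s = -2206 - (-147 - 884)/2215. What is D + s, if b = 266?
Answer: -8032351471/3641460 ≈ -2205.8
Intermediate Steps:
s = -4885259/2215 (s = -2206 - (-1031)/2215 = -2206 - 1*(-1031/2215) = -2206 + 1031/2215 = -4885259/2215 ≈ -2205.5)
D = -445/1644 (D = (770 + (266 - 1*591))/(-1375 - 269) = (770 + (266 - 591))/(-1644) = (770 - 325)*(-1/1644) = 445*(-1/1644) = -445/1644 ≈ -0.27068)
D + s = -445/1644 - 4885259/2215 = -8032351471/3641460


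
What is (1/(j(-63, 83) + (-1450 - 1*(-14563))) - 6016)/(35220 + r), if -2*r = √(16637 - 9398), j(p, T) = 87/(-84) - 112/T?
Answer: -8607858011988800/50393670332189303 - 366603833560*√7239/151181010996567909 ≈ -0.17102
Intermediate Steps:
j(p, T) = -29/28 - 112/T (j(p, T) = 87*(-1/84) - 112/T = -29/28 - 112/T)
r = -√7239/2 (r = -√(16637 - 9398)/2 = -√7239/2 ≈ -42.541)
(1/(j(-63, 83) + (-1450 - 1*(-14563))) - 6016)/(35220 + r) = (1/((-29/28 - 112/83) + (-1450 - 1*(-14563))) - 6016)/(35220 - √7239/2) = (1/((-29/28 - 112*1/83) + (-1450 + 14563)) - 6016)/(35220 - √7239/2) = (1/((-29/28 - 112/83) + 13113) - 6016)/(35220 - √7239/2) = (1/(-5543/2324 + 13113) - 6016)/(35220 - √7239/2) = (1/(30469069/2324) - 6016)/(35220 - √7239/2) = (2324/30469069 - 6016)/(35220 - √7239/2) = -183301916780/(30469069*(35220 - √7239/2))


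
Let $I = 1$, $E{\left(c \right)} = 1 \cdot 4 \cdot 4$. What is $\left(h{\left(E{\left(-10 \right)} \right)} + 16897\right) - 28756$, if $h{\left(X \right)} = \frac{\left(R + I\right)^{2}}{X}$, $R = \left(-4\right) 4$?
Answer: $- \frac{189519}{16} \approx -11845.0$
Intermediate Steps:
$R = -16$
$E{\left(c \right)} = 16$ ($E{\left(c \right)} = 1 \cdot 16 = 16$)
$h{\left(X \right)} = \frac{225}{X}$ ($h{\left(X \right)} = \frac{\left(-16 + 1\right)^{2}}{X} = \frac{\left(-15\right)^{2}}{X} = \frac{225}{X}$)
$\left(h{\left(E{\left(-10 \right)} \right)} + 16897\right) - 28756 = \left(\frac{225}{16} + 16897\right) - 28756 = \frac{270577}{16} - 28756 = - \frac{189519}{16}$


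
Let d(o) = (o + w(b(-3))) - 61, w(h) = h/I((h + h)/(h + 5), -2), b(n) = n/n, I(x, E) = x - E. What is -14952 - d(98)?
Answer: -104926/7 ≈ -14989.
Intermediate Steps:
b(n) = 1
w(h) = h/(2 + 2*h/(5 + h)) (w(h) = h/((h + h)/(h + 5) - 1*(-2)) = h/((2*h)/(5 + h) + 2) = h/(2*h/(5 + h) + 2) = h/(2 + 2*h/(5 + h)))
d(o) = -424/7 + o (d(o) = (o + (½)*1*(5 + 1)/(5 + 2*1)) - 61 = (o + (½)*1*6/(5 + 2)) - 61 = (o + (½)*1*6/7) - 61 = (o + (½)*1*(⅐)*6) - 61 = (o + 3/7) - 61 = (3/7 + o) - 61 = -424/7 + o)
-14952 - d(98) = -14952 - (-424/7 + 98) = -14952 - 1*262/7 = -14952 - 262/7 = -104926/7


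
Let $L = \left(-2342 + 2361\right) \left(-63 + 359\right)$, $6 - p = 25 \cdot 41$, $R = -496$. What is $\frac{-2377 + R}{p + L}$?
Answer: $- \frac{2873}{4605} \approx -0.62389$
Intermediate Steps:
$p = -1019$ ($p = 6 - 25 \cdot 41 = 6 - 1025 = -1019$)
$L = 5624$ ($L = 19 \cdot 296 = 5624$)
$\frac{-2377 + R}{p + L} = \frac{-2377 - 496}{-1019 + 5624} = - \frac{2873}{4605}$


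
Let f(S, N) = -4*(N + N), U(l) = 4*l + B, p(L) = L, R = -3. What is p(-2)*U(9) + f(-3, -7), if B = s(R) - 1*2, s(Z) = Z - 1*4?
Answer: 2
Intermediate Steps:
s(Z) = -4 + Z (s(Z) = Z - 4 = -4 + Z)
B = -9 (B = (-4 - 3) - 1*2 = -7 - 2 = -9)
U(l) = -9 + 4*l (U(l) = 4*l - 9 = -9 + 4*l)
f(S, N) = -8*N
p(-2)*U(9) + f(-3, -7) = -2*(-9 + 4*9) - 8*(-7) = -2*(-9 + 36) + 56 = -2*27 + 56 = -54 + 56 = 2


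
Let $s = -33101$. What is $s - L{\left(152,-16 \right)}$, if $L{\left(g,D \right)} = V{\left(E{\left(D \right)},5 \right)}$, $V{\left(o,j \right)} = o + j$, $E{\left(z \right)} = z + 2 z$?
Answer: $-33058$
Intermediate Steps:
$E{\left(z \right)} = 3 z$
$V{\left(o,j \right)} = j + o$
$L{\left(g,D \right)} = 5 + 3 D$
$s - L{\left(152,-16 \right)} = -33101 - \left(5 + 3 \left(-16\right)\right) = -33101 - \left(5 - 48\right) = -33101 - -43 = -33101 + 43 = -33058$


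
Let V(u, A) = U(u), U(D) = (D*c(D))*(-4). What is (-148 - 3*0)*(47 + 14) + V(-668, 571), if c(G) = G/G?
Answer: -6356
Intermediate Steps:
c(G) = 1
U(D) = -4*D (U(D) = (D*1)*(-4) = D*(-4) = -4*D)
V(u, A) = -4*u
(-148 - 3*0)*(47 + 14) + V(-668, 571) = (-148 - 3*0)*(47 + 14) - 4*(-668) = (-148 + 0)*61 + 2672 = -148*61 + 2672 = -9028 + 2672 = -6356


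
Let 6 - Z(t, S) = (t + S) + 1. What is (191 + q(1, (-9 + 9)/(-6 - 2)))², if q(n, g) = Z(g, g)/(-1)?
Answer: 34596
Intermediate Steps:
Z(t, S) = 5 - S - t (Z(t, S) = 6 - ((t + S) + 1) = 6 - ((S + t) + 1) = 6 - (1 + S + t) = 6 + (-1 - S - t) = 5 - S - t)
q(n, g) = -5 + 2*g (q(n, g) = (5 - g - g)/(-1) = (5 - 2*g)*(-1) = -5 + 2*g)
(191 + q(1, (-9 + 9)/(-6 - 2)))² = (191 + (-5 + 2*((-9 + 9)/(-6 - 2))))² = (191 + (-5 + 2*(0/(-8))))² = (191 + (-5 + 2*(0*(-⅛))))² = (191 + (-5 + 2*0))² = (191 + (-5 + 0))² = (191 - 5)² = 186² = 34596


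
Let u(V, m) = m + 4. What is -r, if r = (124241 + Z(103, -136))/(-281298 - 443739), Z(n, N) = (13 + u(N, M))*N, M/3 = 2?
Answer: 40371/241679 ≈ 0.16704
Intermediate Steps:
M = 6 (M = 3*2 = 6)
u(V, m) = 4 + m
Z(n, N) = 23*N (Z(n, N) = (13 + (4 + 6))*N = (13 + 10)*N = 23*N)
r = -40371/241679 (r = (124241 + 23*(-136))/(-281298 - 443739) = (124241 - 3128)/(-725037) = 121113*(-1/725037) = -40371/241679 ≈ -0.16704)
-r = -1*(-40371/241679) = 40371/241679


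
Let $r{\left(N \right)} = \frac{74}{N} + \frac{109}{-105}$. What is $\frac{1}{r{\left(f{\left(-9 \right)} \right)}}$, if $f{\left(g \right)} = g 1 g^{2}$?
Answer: $- \frac{25515}{29077} \approx -0.8775$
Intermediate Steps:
$f{\left(g \right)} = g^{3}$ ($f{\left(g \right)} = g g^{2} = g^{3}$)
$r{\left(N \right)} = - \frac{109}{105} + \frac{74}{N}$ ($r{\left(N \right)} = \frac{74}{N} + 109 \left(- \frac{1}{105}\right) = \frac{74}{N} - \frac{109}{105} = - \frac{109}{105} + \frac{74}{N}$)
$\frac{1}{r{\left(f{\left(-9 \right)} \right)}} = \frac{1}{- \frac{109}{105} + \frac{74}{\left(-9\right)^{3}}} = \frac{1}{- \frac{109}{105} + \frac{74}{-729}} = \frac{1}{- \frac{109}{105} + 74 \left(- \frac{1}{729}\right)} = \frac{1}{- \frac{109}{105} - \frac{74}{729}} = \frac{1}{- \frac{29077}{25515}} = - \frac{25515}{29077}$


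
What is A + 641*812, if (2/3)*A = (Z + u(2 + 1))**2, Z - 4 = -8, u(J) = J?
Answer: 1040987/2 ≈ 5.2049e+5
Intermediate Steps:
Z = -4 (Z = 4 - 8 = -4)
A = 3/2 (A = 3*(-4 + (2 + 1))**2/2 = 3*(-4 + 3)**2/2 = (3/2)*(-1)**2 = (3/2)*1 = 3/2 ≈ 1.5000)
A + 641*812 = 3/2 + 641*812 = 3/2 + 520492 = 1040987/2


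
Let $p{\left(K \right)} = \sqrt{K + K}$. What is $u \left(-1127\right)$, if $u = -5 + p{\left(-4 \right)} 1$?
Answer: $5635 - 2254 i \sqrt{2} \approx 5635.0 - 3187.6 i$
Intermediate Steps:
$p{\left(K \right)} = \sqrt{2} \sqrt{K}$ ($p{\left(K \right)} = \sqrt{2 K} = \sqrt{2} \sqrt{K}$)
$u = -5 + 2 i \sqrt{2}$ ($u = -5 + \sqrt{2} \sqrt{-4} \cdot 1 = -5 + \sqrt{2} \cdot 2 i 1 = -5 + 2 i \sqrt{2} \cdot 1 = -5 + 2 i \sqrt{2} \approx -5.0 + 2.8284 i$)
$u \left(-1127\right) = \left(-5 + 2 i \sqrt{2}\right) \left(-1127\right) = 5635 - 2254 i \sqrt{2}$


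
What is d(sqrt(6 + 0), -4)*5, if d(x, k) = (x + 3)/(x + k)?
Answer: -9 - 7*sqrt(6)/2 ≈ -17.573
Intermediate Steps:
d(x, k) = (3 + x)/(k + x)
d(sqrt(6 + 0), -4)*5 = ((3 + sqrt(6 + 0))/(-4 + sqrt(6 + 0)))*5 = ((3 + sqrt(6))/(-4 + sqrt(6)))*5 = 5*(3 + sqrt(6))/(-4 + sqrt(6))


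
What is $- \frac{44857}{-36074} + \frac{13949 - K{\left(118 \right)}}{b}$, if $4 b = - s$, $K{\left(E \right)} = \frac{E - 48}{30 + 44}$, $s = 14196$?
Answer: $- \frac{4242230177}{1578995054} \approx -2.6867$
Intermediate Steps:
$K{\left(E \right)} = - \frac{24}{37} + \frac{E}{74}$ ($K{\left(E \right)} = \frac{-48 + E}{74} = \left(-48 + E\right) \frac{1}{74} = - \frac{24}{37} + \frac{E}{74}$)
$b = -3549$ ($b = \frac{\left(-1\right) 14196}{4} = \frac{1}{4} \left(-14196\right) = -3549$)
$- \frac{44857}{-36074} + \frac{13949 - K{\left(118 \right)}}{b} = - \frac{44857}{-36074} + \frac{13949 - \left(- \frac{24}{37} + \frac{1}{74} \cdot 118\right)}{-3549} = \left(-44857\right) \left(- \frac{1}{36074}\right) + \left(13949 - \left(- \frac{24}{37} + \frac{59}{37}\right)\right) \left(- \frac{1}{3549}\right) = \frac{44857}{36074} + \left(13949 - \frac{35}{37}\right) \left(- \frac{1}{3549}\right) = \frac{44857}{36074} + \frac{516078}{37} \left(- \frac{1}{3549}\right) = \frac{44857}{36074} - \frac{172026}{43771} = - \frac{4242230177}{1578995054}$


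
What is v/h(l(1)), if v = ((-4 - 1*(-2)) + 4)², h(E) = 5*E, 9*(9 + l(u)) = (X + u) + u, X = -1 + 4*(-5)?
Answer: -9/125 ≈ -0.072000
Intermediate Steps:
X = -21 (X = -1 - 20 = -21)
l(u) = -34/3 + 2*u/9 (l(u) = -9 + ((-21 + u) + u)/9 = -9 + (-21 + 2*u)/9 = -9 + (-7/3 + 2*u/9) = -34/3 + 2*u/9)
v = 4 (v = ((-4 + 2) + 4)² = (-2 + 4)² = 2² = 4)
v/h(l(1)) = 4/((5*(-34/3 + (2/9)*1))) = 4/((5*(-34/3 + 2/9))) = 4/((5*(-100/9))) = 4/(-500/9) = 4*(-9/500) = -9/125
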